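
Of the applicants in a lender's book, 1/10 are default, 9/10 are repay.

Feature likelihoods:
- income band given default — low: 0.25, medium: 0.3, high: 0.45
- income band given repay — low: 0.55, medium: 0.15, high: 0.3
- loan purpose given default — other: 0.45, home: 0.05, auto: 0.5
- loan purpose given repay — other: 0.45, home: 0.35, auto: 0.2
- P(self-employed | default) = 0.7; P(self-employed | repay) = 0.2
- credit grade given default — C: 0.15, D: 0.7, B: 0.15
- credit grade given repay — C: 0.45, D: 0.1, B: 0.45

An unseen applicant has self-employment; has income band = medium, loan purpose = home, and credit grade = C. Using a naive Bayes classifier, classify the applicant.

repay

default: 0.1 × 0.3 × 0.05 × 0.7 × 0.15 = 0.0001575
repay: 0.9 × 0.15 × 0.35 × 0.2 × 0.45 = 0.0042525
Highest score → repay.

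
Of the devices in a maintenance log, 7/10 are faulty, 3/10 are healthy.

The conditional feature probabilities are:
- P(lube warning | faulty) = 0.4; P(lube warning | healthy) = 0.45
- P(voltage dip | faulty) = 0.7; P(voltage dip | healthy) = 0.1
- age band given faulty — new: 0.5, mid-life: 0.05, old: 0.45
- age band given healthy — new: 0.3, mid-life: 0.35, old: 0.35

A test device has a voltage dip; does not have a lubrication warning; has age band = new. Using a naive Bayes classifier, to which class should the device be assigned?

faulty

faulty: 0.7 × (1−0.4) × 0.7 × 0.5 = 0.147
healthy: 0.3 × (1−0.45) × 0.1 × 0.3 = 0.00495
Highest score → faulty.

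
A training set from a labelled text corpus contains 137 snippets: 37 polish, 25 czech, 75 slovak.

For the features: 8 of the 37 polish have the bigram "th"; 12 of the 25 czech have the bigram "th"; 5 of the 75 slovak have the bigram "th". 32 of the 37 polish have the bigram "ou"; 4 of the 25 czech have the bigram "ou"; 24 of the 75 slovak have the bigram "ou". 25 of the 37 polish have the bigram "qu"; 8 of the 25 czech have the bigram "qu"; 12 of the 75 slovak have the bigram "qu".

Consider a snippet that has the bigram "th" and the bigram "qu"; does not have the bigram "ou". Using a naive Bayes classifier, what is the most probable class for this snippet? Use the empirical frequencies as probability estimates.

czech

polish: (37/137) × (8/37) × (5/37) × (25/37) ≈ 0.00533183
czech: (25/137) × (12/25) × (21/25) × (8/25) ≈ 0.0235445
slovak: (75/137) × (5/75) × (51/75) × (12/75) ≈ 0.0039708
Highest score → czech.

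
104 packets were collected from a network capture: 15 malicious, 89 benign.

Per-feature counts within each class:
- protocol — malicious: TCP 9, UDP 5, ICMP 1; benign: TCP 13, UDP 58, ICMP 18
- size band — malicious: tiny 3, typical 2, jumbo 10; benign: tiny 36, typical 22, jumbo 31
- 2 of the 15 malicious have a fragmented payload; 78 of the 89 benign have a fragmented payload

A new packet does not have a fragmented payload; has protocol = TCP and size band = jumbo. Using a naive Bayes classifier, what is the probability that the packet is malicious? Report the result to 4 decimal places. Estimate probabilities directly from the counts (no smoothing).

malicious: (15/104) × (9/15) × (10/15) × (13/15) = 0.05
benign: (89/104) × (13/89) × (31/89) × (11/89) ≈ 0.00538126
P(malicious | x) = 0.05 / 0.05538126 ≈ 0.9028

0.9028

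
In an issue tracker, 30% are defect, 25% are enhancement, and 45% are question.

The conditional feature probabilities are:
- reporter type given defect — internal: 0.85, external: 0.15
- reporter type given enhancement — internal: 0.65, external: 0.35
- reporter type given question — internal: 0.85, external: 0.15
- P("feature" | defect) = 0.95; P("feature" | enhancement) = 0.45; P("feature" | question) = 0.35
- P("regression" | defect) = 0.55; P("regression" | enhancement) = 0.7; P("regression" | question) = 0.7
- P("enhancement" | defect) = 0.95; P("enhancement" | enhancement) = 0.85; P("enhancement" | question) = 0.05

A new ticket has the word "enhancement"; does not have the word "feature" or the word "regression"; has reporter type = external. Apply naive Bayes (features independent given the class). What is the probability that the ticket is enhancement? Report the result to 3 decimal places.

0.883

defect: 0.3 × 0.15 × (1−0.95) × (1−0.55) × 0.95 = 0.000961875
enhancement: 0.25 × 0.35 × (1−0.45) × (1−0.7) × 0.85 = 0.012271875
question: 0.45 × 0.15 × (1−0.35) × (1−0.7) × 0.05 = 0.000658125
P(enhancement | x) = 0.012271875 / 0.013891875 ≈ 0.883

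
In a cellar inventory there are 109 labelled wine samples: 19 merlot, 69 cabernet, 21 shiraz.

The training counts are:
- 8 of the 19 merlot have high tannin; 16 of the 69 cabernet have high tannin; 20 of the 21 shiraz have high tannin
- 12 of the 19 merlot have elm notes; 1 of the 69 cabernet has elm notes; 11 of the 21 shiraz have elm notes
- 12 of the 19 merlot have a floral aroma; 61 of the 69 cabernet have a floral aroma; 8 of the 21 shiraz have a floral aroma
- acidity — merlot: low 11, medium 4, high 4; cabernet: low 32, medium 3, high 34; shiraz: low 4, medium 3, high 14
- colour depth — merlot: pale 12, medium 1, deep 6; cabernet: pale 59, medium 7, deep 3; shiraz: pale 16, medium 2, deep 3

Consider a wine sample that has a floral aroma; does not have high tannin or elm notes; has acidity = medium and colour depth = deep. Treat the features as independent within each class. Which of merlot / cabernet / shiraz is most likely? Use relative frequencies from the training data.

merlot: (19/109) × (11/19) × (7/19) × (12/19) × (4/19) × (6/19) ≈ 0.00156114
cabernet: (69/109) × (53/69) × (68/69) × (61/69) × (3/69) × (3/69) ≈ 0.000800819
shiraz: (21/109) × (1/21) × (10/21) × (8/21) × (3/21) × (3/21) ≈ 0.0000339648
Highest score → merlot.

merlot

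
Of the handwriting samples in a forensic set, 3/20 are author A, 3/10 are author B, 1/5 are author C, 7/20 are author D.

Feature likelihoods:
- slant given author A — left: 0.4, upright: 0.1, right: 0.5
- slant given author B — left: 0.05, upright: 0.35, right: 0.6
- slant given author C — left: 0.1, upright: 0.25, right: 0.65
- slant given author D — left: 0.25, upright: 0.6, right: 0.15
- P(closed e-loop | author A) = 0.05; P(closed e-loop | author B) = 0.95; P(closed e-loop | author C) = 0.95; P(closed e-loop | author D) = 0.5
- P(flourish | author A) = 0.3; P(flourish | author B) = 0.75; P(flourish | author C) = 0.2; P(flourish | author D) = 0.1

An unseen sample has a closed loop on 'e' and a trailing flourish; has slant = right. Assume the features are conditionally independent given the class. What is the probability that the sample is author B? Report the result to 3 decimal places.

author A: 0.15 × 0.5 × 0.05 × 0.3 = 0.001125
author B: 0.3 × 0.6 × 0.95 × 0.75 = 0.12825
author C: 0.2 × 0.65 × 0.95 × 0.2 = 0.0247
author D: 0.35 × 0.15 × 0.5 × 0.1 = 0.002625
P(author B | x) = 0.12825 / 0.1567 ≈ 0.818

0.818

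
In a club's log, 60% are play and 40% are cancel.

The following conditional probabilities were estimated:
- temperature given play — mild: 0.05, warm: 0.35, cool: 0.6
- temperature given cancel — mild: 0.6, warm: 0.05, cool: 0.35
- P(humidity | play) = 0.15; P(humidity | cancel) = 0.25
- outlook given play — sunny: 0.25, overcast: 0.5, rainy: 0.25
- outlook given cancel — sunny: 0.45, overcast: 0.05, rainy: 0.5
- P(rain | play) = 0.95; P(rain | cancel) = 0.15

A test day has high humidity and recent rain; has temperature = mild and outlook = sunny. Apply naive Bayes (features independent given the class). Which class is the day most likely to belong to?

play: 0.6 × 0.05 × 0.15 × 0.25 × 0.95 = 0.00106875
cancel: 0.4 × 0.6 × 0.25 × 0.45 × 0.15 = 0.00405
Highest score → cancel.

cancel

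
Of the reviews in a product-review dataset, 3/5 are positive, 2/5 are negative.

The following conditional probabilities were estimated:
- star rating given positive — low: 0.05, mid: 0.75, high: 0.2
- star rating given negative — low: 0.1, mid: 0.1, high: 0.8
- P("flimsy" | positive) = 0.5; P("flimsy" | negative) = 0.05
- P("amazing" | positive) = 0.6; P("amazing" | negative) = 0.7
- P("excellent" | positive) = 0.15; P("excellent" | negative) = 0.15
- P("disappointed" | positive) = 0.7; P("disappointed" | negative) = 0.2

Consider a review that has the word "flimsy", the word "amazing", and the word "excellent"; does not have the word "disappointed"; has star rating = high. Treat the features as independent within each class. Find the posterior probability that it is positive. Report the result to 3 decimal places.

0.547

positive: 0.6 × 0.2 × 0.5 × 0.6 × 0.15 × (1−0.7) = 0.00162
negative: 0.4 × 0.8 × 0.05 × 0.7 × 0.15 × (1−0.2) = 0.001344
P(positive | x) = 0.00162 / 0.002964 ≈ 0.547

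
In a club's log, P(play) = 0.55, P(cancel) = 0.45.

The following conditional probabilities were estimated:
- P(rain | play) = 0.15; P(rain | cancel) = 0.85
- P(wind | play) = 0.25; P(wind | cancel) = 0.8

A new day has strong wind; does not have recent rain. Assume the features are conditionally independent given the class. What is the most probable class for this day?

play: 0.55 × (1−0.15) × 0.25 = 0.116875
cancel: 0.45 × (1−0.85) × 0.8 = 0.054
Highest score → play.

play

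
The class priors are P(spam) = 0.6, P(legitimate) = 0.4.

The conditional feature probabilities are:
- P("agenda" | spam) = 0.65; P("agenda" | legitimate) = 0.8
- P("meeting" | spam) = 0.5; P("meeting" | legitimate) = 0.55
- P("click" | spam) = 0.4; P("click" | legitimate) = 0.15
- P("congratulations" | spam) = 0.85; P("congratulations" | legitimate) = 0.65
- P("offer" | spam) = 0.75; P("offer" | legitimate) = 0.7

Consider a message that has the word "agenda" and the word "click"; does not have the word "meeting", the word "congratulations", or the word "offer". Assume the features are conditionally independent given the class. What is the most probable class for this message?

spam

spam: 0.6 × 0.65 × (1−0.5) × 0.4 × (1−0.85) × (1−0.75) = 0.002925
legitimate: 0.4 × 0.8 × (1−0.55) × 0.15 × (1−0.65) × (1−0.7) = 0.002268
Highest score → spam.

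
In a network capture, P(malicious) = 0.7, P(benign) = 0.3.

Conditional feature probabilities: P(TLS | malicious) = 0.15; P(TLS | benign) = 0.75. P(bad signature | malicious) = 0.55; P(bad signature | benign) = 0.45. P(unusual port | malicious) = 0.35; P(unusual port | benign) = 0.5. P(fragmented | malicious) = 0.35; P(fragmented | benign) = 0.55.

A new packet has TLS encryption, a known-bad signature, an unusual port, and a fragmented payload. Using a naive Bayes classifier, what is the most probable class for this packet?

malicious: 0.7 × 0.15 × 0.55 × 0.35 × 0.35 = 0.007074375
benign: 0.3 × 0.75 × 0.45 × 0.5 × 0.55 = 0.02784375
Highest score → benign.

benign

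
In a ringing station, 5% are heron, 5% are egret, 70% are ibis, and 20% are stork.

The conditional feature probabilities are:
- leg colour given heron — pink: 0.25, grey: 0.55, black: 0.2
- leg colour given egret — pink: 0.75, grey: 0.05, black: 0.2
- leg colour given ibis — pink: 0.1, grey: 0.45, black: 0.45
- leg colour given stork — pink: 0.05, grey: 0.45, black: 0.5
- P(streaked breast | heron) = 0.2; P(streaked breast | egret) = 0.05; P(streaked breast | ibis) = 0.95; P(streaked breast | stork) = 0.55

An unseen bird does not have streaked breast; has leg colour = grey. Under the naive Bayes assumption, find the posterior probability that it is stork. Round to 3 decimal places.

0.502

heron: 0.05 × 0.55 × (1−0.2) = 0.022
egret: 0.05 × 0.05 × (1−0.05) = 0.002375
ibis: 0.7 × 0.45 × (1−0.95) = 0.01575
stork: 0.2 × 0.45 × (1−0.55) = 0.0405
P(stork | x) = 0.0405 / 0.080625 ≈ 0.502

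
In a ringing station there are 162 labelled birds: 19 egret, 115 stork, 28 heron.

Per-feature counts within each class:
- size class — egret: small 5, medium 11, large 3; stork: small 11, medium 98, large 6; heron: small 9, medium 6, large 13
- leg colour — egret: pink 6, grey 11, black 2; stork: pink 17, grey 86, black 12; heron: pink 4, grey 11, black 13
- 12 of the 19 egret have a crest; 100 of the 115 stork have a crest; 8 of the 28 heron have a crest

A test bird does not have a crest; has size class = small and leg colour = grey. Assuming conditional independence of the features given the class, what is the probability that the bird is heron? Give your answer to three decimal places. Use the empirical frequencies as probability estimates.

egret: (19/162) × (5/19) × (11/19) × (7/19) ≈ 0.00658322
stork: (115/162) × (11/115) × (86/115) × (15/115) ≈ 0.00662326
heron: (28/162) × (9/28) × (11/28) × (20/28) ≈ 0.0155896
P(heron | x) = 0.0155896 / 0.02879608 ≈ 0.541

0.541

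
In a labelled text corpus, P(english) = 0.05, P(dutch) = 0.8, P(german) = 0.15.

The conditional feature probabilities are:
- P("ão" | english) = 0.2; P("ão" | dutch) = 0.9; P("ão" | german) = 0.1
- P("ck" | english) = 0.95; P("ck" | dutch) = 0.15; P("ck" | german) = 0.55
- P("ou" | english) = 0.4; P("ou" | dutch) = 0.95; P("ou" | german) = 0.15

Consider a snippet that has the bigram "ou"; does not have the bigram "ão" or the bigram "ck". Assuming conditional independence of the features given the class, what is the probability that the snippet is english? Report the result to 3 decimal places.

english: 0.05 × (1−0.2) × (1−0.95) × 0.4 = 0.0008
dutch: 0.8 × (1−0.9) × (1−0.15) × 0.95 = 0.0646
german: 0.15 × (1−0.1) × (1−0.55) × 0.15 = 0.0091125
P(english | x) = 0.0008 / 0.0745125 ≈ 0.011

0.011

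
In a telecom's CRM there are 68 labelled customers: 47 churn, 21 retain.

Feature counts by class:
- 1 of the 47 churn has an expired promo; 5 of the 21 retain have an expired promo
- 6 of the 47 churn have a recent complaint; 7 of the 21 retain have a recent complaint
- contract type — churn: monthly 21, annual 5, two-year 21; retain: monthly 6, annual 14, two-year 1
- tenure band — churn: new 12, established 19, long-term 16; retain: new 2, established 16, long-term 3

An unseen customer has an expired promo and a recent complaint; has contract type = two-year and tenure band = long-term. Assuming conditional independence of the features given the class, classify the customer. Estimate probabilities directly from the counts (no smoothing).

churn

churn: (47/68) × (1/47) × (6/47) × (21/47) × (16/47) ≈ 0.000285554
retain: (21/68) × (5/21) × (7/21) × (1/21) × (3/21) ≈ 0.000166733
Highest score → churn.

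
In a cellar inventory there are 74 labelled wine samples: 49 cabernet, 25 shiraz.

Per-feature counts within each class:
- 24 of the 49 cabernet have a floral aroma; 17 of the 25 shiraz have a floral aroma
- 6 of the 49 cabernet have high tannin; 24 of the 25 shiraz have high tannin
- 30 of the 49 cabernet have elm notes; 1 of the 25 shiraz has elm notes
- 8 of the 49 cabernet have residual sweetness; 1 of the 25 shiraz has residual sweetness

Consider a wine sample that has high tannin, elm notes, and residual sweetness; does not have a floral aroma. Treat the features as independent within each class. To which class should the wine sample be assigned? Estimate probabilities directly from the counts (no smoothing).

cabernet

cabernet: (49/74) × (25/49) × (6/49) × (30/49) × (8/49) ≈ 0.00413507
shiraz: (25/74) × (8/25) × (24/25) × (1/25) × (1/25) ≈ 0.000166054
Highest score → cabernet.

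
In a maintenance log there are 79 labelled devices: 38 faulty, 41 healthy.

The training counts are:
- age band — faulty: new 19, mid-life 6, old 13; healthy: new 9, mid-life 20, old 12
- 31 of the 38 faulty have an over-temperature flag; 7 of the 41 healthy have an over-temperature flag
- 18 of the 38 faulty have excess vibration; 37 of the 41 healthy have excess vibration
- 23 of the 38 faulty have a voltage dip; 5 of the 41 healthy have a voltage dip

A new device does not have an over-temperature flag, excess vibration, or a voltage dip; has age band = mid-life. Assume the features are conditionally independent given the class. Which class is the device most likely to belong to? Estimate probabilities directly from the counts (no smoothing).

faulty: (38/79) × (6/38) × (7/38) × (20/38) × (15/38) ≈ 0.00290665
healthy: (41/79) × (20/41) × (34/41) × (4/41) × (36/41) ≈ 0.0179843
Highest score → healthy.

healthy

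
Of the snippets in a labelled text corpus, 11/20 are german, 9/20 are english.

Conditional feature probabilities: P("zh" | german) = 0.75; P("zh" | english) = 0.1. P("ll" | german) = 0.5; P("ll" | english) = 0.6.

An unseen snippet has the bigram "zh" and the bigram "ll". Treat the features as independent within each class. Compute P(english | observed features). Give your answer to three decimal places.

0.116

german: 0.55 × 0.75 × 0.5 = 0.20625
english: 0.45 × 0.1 × 0.6 = 0.027
P(english | x) = 0.027 / 0.23325 ≈ 0.116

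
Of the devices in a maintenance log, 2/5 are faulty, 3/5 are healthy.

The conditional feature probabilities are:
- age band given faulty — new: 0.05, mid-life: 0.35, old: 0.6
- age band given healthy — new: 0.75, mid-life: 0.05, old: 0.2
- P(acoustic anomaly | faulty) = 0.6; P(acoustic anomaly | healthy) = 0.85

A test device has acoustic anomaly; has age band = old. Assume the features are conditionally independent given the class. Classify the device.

faulty

faulty: 0.4 × 0.6 × 0.6 = 0.144
healthy: 0.6 × 0.2 × 0.85 = 0.102
Highest score → faulty.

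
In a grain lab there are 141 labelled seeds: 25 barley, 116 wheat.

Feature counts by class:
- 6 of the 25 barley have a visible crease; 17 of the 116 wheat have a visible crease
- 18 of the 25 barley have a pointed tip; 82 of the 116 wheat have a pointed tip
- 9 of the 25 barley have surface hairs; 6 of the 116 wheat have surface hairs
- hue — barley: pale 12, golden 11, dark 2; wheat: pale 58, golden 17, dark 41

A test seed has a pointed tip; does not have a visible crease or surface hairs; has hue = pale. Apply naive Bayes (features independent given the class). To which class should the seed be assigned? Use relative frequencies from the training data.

wheat

barley: (25/141) × (19/25) × (18/25) × (16/25) × (12/25) ≈ 0.0298049
wheat: (116/141) × (99/116) × (82/116) × (110/116) × (58/116) ≈ 0.23533
Highest score → wheat.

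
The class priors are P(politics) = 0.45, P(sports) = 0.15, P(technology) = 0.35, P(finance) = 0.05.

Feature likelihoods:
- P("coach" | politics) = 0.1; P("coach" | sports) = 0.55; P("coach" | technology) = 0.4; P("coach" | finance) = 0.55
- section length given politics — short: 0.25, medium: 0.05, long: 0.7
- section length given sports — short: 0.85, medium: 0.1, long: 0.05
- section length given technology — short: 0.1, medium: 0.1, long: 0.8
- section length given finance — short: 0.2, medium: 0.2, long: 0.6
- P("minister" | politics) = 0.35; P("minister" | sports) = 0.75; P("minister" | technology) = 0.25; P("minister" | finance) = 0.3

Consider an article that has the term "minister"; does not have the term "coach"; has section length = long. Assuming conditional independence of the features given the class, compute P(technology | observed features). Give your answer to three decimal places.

0.284

politics: 0.45 × (1−0.1) × 0.7 × 0.35 = 0.099225
sports: 0.15 × (1−0.55) × 0.05 × 0.75 = 0.00253125
technology: 0.35 × (1−0.4) × 0.8 × 0.25 = 0.042
finance: 0.05 × (1−0.55) × 0.6 × 0.3 = 0.00405
P(technology | x) = 0.042 / 0.14780625 ≈ 0.284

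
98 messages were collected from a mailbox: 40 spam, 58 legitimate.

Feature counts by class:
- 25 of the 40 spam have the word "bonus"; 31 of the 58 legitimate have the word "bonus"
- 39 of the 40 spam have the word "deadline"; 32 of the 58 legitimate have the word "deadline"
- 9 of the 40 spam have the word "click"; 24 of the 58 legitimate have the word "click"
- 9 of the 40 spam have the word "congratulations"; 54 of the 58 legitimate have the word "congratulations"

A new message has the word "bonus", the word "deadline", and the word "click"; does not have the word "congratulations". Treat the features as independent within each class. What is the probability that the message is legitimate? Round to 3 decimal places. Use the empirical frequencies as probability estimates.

0.103

spam: (40/98) × (25/40) × (39/40) × (9/40) × (31/40) ≈ 0.0433713
legitimate: (58/98) × (31/58) × (32/58) × (24/58) × (4/58) ≈ 0.0049805
P(legitimate | x) = 0.0049805 / 0.0483518 ≈ 0.103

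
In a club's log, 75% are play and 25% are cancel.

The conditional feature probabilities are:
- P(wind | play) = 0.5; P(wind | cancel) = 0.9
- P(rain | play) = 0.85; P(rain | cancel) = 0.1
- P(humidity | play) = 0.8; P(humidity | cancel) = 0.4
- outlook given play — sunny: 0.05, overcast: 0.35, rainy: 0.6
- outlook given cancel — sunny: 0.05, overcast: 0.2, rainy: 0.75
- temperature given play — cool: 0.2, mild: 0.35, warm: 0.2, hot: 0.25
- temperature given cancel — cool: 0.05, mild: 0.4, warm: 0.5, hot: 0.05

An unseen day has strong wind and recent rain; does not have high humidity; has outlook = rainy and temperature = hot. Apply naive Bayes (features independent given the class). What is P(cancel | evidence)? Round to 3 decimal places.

play: 0.75 × 0.5 × 0.85 × (1−0.8) × 0.6 × 0.25 = 0.0095625
cancel: 0.25 × 0.9 × 0.1 × (1−0.4) × 0.75 × 0.05 = 0.00050625
P(cancel | x) = 0.00050625 / 0.01006875 ≈ 0.050

0.050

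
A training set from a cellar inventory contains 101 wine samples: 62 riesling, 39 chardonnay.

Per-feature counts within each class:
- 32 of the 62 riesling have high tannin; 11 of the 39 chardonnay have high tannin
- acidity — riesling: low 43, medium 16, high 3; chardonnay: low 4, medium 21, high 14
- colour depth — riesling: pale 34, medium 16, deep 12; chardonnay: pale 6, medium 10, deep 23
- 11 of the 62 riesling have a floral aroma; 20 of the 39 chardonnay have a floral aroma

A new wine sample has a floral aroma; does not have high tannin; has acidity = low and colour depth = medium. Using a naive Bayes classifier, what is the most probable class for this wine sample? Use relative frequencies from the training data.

riesling: (62/101) × (30/62) × (43/62) × (16/62) × (11/62) ≈ 0.00943205
chardonnay: (39/101) × (28/39) × (4/39) × (10/39) × (20/39) ≈ 0.00373881
Highest score → riesling.

riesling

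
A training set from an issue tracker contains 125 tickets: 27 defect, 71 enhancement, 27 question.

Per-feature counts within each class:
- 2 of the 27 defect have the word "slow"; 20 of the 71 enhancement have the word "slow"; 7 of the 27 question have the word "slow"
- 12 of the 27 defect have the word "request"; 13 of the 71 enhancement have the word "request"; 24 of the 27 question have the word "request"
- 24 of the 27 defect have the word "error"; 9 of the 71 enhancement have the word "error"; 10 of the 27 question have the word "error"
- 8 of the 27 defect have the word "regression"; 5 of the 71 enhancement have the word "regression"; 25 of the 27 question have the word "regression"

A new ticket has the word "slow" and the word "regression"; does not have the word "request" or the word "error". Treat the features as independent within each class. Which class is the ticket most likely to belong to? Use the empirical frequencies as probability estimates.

defect: (27/125) × (2/27) × (15/27) × (3/27) × (8/27) ≈ 0.000292638
enhancement: (71/125) × (20/71) × (58/71) × (62/71) × (5/71) ≈ 0.00803775
question: (27/125) × (7/27) × (3/27) × (17/27) × (25/27) ≈ 0.0036275
Highest score → enhancement.

enhancement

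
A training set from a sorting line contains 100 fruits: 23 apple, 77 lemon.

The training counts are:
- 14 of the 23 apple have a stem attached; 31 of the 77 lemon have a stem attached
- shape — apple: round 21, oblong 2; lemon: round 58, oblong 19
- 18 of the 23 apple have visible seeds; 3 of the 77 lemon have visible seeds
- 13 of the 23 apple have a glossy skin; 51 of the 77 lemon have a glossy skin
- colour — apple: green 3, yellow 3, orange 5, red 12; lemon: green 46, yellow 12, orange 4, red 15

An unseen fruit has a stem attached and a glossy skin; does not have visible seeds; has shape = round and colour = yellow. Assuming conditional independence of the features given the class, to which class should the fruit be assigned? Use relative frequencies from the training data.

apple: (23/100) × (14/23) × (21/23) × (5/23) × (13/23) × (3/23) ≈ 0.00204866
lemon: (77/100) × (31/77) × (58/77) × (74/77) × (51/77) × (12/77) ≈ 0.0231638
Highest score → lemon.

lemon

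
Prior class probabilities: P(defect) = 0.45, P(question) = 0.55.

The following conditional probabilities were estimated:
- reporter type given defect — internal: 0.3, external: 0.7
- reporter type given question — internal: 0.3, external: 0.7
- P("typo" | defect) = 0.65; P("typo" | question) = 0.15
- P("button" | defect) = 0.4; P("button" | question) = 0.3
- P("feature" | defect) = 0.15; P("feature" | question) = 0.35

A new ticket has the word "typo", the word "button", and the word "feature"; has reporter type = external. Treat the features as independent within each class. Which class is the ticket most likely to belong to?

defect

defect: 0.45 × 0.7 × 0.65 × 0.4 × 0.15 = 0.012285
question: 0.55 × 0.7 × 0.15 × 0.3 × 0.35 = 0.00606375
Highest score → defect.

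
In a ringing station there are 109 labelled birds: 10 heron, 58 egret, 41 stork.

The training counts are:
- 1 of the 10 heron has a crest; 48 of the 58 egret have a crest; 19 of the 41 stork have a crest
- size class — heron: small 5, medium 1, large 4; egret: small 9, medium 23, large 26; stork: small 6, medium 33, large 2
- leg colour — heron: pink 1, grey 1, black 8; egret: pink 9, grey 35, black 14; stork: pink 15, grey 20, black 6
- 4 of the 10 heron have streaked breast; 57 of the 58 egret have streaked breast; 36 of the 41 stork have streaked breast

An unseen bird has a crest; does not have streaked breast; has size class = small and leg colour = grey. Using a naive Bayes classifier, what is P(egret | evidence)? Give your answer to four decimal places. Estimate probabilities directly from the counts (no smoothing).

heron: (10/109) × (1/10) × (5/10) × (1/10) × (6/10) ≈ 0.000275229
egret: (58/109) × (48/58) × (9/58) × (35/58) × (1/58) ≈ 0.000710954
stork: (41/109) × (19/41) × (6/41) × (20/41) × (5/41) ≈ 0.00151749
P(egret | x) = 0.000710954 / 0.002503673 ≈ 0.2840

0.2840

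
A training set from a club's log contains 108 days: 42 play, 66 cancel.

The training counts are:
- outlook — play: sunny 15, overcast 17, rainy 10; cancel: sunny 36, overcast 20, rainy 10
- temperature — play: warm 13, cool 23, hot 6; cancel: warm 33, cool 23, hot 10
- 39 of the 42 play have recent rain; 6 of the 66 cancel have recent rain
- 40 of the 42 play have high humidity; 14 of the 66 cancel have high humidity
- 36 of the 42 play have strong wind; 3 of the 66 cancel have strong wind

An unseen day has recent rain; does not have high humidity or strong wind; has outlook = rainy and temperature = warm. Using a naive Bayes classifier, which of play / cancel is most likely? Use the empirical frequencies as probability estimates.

cancel

play: (42/108) × (10/42) × (13/42) × (39/42) × (2/42) × (6/42) ≈ 0.000181037
cancel: (66/108) × (10/66) × (33/66) × (6/66) × (52/66) × (63/66) ≈ 0.00316526
Highest score → cancel.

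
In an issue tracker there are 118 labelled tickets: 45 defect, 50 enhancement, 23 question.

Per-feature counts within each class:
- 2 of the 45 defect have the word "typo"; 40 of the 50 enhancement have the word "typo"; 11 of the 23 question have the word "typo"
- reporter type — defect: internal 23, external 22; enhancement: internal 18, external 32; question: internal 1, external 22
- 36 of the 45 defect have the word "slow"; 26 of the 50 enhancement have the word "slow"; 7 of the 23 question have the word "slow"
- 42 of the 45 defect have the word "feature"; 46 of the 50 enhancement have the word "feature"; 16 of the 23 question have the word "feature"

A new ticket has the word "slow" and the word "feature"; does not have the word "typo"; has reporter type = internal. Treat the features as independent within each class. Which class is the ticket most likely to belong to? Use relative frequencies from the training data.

defect

defect: (45/118) × (43/45) × (23/45) × (36/45) × (42/45) ≈ 0.139068
enhancement: (50/118) × (10/50) × (18/50) × (26/50) × (46/50) ≈ 0.0145953
question: (23/118) × (12/23) × (1/23) × (7/23) × (16/23) ≈ 0.000936125
Highest score → defect.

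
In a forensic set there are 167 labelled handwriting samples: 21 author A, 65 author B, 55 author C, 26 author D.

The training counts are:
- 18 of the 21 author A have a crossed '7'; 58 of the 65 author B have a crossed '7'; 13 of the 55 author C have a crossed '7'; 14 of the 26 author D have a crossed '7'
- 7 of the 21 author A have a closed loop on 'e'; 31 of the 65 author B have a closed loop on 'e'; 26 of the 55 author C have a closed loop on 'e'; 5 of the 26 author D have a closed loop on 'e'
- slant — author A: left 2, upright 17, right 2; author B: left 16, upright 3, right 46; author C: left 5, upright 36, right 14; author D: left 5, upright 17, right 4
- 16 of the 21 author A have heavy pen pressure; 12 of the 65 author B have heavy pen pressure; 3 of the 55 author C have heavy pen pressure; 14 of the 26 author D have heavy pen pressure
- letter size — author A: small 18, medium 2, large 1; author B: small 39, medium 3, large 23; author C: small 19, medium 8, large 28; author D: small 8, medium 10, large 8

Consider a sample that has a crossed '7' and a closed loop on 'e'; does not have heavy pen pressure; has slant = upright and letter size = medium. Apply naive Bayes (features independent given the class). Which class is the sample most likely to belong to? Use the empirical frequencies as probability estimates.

author A: (21/167) × (18/21) × (7/21) × (17/21) × (5/21) × (2/21) ≈ 0.000659517
author B: (65/167) × (58/65) × (31/65) × (3/65) × (53/65) × (3/65) ≈ 0.000287699
author C: (55/167) × (13/55) × (26/55) × (36/55) × (52/55) × (8/55) ≈ 0.00331242
author D: (26/167) × (14/26) × (5/26) × (17/26) × (12/26) × (10/26) ≈ 0.00187119
Highest score → author C.

author C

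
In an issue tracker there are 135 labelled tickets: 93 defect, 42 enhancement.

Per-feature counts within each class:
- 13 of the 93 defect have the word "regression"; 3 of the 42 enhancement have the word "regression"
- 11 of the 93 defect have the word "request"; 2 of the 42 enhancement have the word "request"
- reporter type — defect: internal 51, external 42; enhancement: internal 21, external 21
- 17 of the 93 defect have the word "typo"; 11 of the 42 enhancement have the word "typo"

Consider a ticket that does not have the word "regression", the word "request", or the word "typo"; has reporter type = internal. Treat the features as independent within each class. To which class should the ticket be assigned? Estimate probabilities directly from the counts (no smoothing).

defect

defect: (93/135) × (80/93) × (82/93) × (51/93) × (76/93) ≈ 0.234156
enhancement: (42/135) × (39/42) × (40/42) × (21/42) × (31/42) ≈ 0.101537
Highest score → defect.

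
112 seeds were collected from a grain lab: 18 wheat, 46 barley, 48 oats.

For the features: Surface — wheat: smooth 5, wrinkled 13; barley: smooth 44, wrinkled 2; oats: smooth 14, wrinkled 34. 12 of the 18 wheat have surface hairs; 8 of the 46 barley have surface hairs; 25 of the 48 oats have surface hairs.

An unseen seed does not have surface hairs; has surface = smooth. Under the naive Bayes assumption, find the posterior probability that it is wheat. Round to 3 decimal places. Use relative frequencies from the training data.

wheat: (18/112) × (5/18) × (6/18) ≈ 0.014881
barley: (46/112) × (44/46) × (38/46) ≈ 0.324534
oats: (48/112) × (14/48) × (23/48) ≈ 0.0598958
P(wheat | x) = 0.014881 / 0.3993108 ≈ 0.037

0.037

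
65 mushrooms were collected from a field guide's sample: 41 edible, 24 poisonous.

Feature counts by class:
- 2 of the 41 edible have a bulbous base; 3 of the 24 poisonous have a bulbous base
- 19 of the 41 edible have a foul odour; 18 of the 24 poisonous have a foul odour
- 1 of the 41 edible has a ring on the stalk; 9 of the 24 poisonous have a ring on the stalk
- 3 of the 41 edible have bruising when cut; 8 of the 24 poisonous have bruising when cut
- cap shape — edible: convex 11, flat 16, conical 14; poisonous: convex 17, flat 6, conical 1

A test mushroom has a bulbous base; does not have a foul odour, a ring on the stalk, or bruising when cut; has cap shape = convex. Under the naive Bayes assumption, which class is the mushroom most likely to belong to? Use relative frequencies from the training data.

edible: (41/65) × (2/41) × (22/41) × (40/41) × (38/41) × (11/41) ≈ 0.00400535
poisonous: (24/65) × (3/24) × (6/24) × (15/24) × (16/24) × (17/24) ≈ 0.00340545
Highest score → edible.

edible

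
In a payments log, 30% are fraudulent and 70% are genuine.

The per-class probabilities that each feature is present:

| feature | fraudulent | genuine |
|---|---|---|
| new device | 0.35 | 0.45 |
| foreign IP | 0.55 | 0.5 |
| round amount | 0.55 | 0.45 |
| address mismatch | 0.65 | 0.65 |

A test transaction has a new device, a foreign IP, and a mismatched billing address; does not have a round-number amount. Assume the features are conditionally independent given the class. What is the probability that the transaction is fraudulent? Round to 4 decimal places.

fraudulent: 0.3 × 0.35 × 0.55 × (1−0.55) × 0.65 = 0.016891875
genuine: 0.7 × 0.45 × 0.5 × (1−0.45) × 0.65 = 0.05630625
P(fraudulent | x) = 0.016891875 / 0.073198125 ≈ 0.2308

0.2308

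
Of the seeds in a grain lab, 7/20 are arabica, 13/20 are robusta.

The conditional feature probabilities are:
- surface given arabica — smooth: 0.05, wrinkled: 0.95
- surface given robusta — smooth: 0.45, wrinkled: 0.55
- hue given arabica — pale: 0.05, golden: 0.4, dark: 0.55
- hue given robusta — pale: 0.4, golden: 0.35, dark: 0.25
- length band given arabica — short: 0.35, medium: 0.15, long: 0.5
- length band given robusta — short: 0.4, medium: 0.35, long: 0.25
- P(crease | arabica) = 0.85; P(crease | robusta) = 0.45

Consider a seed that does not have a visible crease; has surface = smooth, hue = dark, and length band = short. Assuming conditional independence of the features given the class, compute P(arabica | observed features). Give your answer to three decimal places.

0.030

arabica: 0.35 × 0.05 × 0.55 × 0.35 × (1−0.85) = 0.0005053125
robusta: 0.65 × 0.45 × 0.25 × 0.4 × (1−0.45) = 0.0160875
P(arabica | x) = 0.0005053125 / 0.0165928125 ≈ 0.030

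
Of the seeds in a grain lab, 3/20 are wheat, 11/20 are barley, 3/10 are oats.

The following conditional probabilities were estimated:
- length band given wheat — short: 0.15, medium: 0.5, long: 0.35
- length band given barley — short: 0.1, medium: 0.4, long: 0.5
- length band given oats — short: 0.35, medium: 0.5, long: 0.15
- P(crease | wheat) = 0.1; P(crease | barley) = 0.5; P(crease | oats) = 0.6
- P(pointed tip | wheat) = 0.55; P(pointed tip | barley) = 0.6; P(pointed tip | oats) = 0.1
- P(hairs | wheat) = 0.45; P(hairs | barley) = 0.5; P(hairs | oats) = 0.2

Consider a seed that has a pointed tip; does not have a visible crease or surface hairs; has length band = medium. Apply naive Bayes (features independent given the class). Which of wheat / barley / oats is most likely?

wheat: 0.15 × 0.5 × (1−0.1) × 0.55 × (1−0.45) = 0.02041875
barley: 0.55 × 0.4 × (1−0.5) × 0.6 × (1−0.5) = 0.033
oats: 0.3 × 0.5 × (1−0.6) × 0.1 × (1−0.2) = 0.0048
Highest score → barley.

barley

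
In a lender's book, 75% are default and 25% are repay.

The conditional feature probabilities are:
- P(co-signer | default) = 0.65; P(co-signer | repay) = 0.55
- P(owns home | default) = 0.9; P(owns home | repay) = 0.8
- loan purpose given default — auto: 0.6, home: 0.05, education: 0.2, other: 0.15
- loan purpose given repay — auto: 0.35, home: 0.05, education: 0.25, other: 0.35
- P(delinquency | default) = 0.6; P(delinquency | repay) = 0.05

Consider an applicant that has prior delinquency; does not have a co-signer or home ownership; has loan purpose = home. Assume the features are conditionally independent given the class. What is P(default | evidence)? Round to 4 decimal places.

default: 0.75 × (1−0.65) × (1−0.9) × 0.05 × 0.6 = 0.0007875
repay: 0.25 × (1−0.55) × (1−0.8) × 0.05 × 0.05 = 0.00005625
P(default | x) = 0.0007875 / 0.00084375 ≈ 0.9333

0.9333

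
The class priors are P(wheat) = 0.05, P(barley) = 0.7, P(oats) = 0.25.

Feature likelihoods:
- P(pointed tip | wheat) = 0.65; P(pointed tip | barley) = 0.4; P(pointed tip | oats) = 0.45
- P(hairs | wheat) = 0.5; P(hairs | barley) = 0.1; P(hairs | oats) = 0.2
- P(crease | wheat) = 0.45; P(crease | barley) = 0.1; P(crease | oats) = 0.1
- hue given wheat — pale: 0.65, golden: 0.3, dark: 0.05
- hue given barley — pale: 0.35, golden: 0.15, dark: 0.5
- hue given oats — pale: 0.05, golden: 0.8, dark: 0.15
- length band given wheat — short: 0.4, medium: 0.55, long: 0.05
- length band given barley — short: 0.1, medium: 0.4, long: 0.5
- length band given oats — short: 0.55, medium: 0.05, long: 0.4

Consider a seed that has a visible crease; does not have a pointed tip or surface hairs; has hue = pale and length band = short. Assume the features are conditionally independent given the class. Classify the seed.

wheat: 0.05 × (1−0.65) × (1−0.5) × 0.45 × 0.65 × 0.4 = 0.00102375
barley: 0.7 × (1−0.4) × (1−0.1) × 0.1 × 0.35 × 0.1 = 0.001323
oats: 0.25 × (1−0.45) × (1−0.2) × 0.1 × 0.05 × 0.55 = 0.0003025
Highest score → barley.

barley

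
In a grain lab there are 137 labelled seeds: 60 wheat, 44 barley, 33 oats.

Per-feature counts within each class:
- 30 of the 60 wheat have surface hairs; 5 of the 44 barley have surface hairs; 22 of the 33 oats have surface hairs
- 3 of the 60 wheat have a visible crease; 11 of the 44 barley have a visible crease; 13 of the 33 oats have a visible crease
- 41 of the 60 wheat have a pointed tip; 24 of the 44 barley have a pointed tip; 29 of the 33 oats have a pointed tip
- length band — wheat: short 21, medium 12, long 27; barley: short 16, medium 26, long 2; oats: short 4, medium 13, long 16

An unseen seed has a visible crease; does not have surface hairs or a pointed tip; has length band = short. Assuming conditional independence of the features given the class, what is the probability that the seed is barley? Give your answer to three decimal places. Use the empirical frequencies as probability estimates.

wheat: (60/137) × (30/60) × (3/60) × (19/60) × (21/60) ≈ 0.0012135
barley: (44/137) × (39/44) × (11/44) × (20/44) × (16/44) ≈ 0.0117633
oats: (33/137) × (11/33) × (13/33) × (4/33) × (4/33) ≈ 0.000464722
P(barley | x) = 0.0117633 / 0.013441522 ≈ 0.875

0.875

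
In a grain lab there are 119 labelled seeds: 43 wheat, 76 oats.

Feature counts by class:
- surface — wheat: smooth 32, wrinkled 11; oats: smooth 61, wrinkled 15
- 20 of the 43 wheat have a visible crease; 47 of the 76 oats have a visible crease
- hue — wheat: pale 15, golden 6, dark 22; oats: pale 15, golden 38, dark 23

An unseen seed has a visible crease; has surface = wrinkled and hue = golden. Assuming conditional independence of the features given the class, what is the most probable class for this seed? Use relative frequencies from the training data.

wheat: (43/119) × (11/43) × (20/43) × (6/43) ≈ 0.00599915
oats: (76/119) × (15/76) × (47/76) × (38/76) ≈ 0.0389761
Highest score → oats.

oats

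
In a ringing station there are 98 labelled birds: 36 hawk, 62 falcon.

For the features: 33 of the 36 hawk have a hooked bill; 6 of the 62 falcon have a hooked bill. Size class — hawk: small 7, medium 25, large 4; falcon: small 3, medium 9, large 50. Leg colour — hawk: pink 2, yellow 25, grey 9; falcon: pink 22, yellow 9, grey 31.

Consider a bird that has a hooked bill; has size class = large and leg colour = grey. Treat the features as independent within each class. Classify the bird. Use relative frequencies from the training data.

falcon

hawk: (36/98) × (33/36) × (4/36) × (9/36) ≈ 0.00935374
falcon: (62/98) × (6/62) × (50/62) × (31/62) ≈ 0.0246873
Highest score → falcon.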